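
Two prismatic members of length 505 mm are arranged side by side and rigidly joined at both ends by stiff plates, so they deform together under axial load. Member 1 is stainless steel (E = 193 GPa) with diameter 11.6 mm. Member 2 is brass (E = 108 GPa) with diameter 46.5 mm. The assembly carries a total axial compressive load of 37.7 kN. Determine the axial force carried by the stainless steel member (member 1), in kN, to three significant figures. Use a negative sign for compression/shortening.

-3.77 kN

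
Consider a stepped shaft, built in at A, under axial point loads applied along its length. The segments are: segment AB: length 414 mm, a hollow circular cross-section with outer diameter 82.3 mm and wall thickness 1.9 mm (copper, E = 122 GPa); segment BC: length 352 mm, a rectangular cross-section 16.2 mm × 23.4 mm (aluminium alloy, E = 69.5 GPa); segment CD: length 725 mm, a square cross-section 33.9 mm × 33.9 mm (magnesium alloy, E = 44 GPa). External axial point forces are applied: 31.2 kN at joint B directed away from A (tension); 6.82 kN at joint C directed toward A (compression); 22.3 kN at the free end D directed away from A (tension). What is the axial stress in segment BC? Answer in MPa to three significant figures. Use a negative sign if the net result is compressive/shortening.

40.8 MPa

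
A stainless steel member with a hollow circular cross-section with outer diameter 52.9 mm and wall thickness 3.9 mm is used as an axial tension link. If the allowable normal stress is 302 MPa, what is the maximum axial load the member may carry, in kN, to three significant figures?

181 kN

A = 600.4 mm².
P_max = σ_allow · A = 302 · 600.4 = 181300 N = 181.3 kN.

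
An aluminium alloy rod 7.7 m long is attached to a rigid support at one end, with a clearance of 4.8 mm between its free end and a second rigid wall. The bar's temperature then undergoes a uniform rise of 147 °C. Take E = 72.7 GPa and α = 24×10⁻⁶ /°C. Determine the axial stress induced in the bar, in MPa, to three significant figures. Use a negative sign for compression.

-211 MPa

Free thermal expansion αLΔT = 24e-6 · 7700 · 147 = 27.17 mm.
The walls engage after the gap closes; constrained expansion = 27.17 − 4.8 = 22.37 mm.
The walls impose strain ε = −(22.37)/7700 = -2.9046e-03; σ = Eε = 72700 · -2.9046e-03 = -211.2 MPa.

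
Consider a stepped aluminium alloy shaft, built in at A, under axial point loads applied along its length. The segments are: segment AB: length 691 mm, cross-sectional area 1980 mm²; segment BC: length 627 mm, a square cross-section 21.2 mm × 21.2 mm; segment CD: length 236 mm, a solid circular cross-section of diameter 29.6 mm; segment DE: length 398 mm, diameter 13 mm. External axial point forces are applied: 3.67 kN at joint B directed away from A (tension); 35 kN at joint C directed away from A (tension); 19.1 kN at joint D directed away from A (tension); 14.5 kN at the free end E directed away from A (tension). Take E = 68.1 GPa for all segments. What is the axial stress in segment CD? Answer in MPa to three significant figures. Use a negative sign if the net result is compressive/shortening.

Internal axial forces (sectioning from the free end, tension +): N_DE = 14.5 kN, N_CD = 33.6 kN, N_BC = 68.6 kN, N_AB = 72.27 kN.
A_CD = 688.1 mm².
σ_CD = N_CD/A_CD = 33600/688.1 = 48.83 MPa.

48.8 MPa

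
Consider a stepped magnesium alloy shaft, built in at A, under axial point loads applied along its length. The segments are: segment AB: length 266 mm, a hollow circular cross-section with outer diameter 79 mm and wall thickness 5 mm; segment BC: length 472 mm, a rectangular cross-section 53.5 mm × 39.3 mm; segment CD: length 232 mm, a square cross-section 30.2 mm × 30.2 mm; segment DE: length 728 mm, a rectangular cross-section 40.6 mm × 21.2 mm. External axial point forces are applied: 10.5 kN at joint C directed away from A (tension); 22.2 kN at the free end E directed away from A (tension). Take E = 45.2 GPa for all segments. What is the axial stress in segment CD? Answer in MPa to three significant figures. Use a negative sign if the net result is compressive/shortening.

24.3 MPa

Internal axial forces (sectioning from the free end, tension +): N_DE = 22.2 kN, N_CD = 22.2 kN, N_BC = 32.7 kN, N_AB = 32.7 kN.
A_CD = 912 mm².
σ_CD = N_CD/A_CD = 22200/912 = 24.34 MPa.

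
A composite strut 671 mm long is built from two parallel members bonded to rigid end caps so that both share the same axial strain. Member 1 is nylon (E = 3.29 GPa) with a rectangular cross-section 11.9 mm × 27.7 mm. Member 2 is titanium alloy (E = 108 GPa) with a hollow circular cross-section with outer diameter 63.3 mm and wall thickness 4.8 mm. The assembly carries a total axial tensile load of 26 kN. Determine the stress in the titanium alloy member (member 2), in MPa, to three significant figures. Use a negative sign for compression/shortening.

A_1 = 329.6 mm².
A_2 = 882.2 mm².
Equal strain + equilibrium ⇒ each member carries load in proportion to AE: A₁E₁ = 1084000 N, A₂E₂ = 95270000 N, ΣAE = 96360000 N.
σ₂ = P·E₂/ΣAE = 26000·108000/96360000 = 29.14 MPa.

29.1 MPa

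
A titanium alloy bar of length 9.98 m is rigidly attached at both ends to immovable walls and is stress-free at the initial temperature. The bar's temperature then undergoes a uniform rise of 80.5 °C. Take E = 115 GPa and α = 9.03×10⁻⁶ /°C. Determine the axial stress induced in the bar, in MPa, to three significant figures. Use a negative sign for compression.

Free thermal expansion αLΔT = 9.03e-6 · 9980 · 80.5 = 7.255 mm.
The walls impose strain ε = −(7.255)/9980 = -7.2691e-04; σ = Eε = 115000 · -7.2691e-04 = -83.6 MPa.

-83.6 MPa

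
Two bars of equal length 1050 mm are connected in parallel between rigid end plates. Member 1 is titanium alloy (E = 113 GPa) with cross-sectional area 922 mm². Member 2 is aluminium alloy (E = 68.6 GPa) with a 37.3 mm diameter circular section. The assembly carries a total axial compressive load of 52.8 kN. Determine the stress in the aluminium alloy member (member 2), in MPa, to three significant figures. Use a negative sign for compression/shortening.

-20.2 MPa

A_2 = 1093 mm².
Equal strain + equilibrium ⇒ each member carries load in proportion to AE: A₁E₁ = 104200000 N, A₂E₂ = 74960000 N, ΣAE = 179100000 N.
σ₂ = P·E₂/ΣAE = -52800·68600/179100000 = -20.22 MPa.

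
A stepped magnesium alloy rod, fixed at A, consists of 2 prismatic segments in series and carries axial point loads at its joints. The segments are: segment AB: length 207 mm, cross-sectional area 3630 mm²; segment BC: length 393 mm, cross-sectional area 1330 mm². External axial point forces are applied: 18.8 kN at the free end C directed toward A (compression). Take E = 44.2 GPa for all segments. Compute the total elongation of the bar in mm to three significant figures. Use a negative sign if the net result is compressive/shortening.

-0.150 mm

Internal axial forces (sectioning from the free end, tension +): N_BC = -18.8 kN, N_AB = -18.8 kN.
δ_AB = -18800·207/(3630·44200) = -0.02425 mm
δ_BC = -18800·393/(1330·44200) = -0.1257 mm
δ = Σδ_i = -0.1499 mm.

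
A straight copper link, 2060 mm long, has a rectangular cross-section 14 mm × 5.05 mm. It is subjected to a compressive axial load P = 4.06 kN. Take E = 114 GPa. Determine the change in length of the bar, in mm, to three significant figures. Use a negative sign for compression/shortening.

-1.04 mm

A = 70.7 mm².
δ_mech = NL/(AE) = -4060·2060/(70.7·114000) = -1.038 mm.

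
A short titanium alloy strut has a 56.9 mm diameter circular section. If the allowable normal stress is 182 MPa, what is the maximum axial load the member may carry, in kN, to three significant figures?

A = 2543 mm².
P_max = σ_allow · A = 182 · 2543 = 462800 N = 462.8 kN.

463 kN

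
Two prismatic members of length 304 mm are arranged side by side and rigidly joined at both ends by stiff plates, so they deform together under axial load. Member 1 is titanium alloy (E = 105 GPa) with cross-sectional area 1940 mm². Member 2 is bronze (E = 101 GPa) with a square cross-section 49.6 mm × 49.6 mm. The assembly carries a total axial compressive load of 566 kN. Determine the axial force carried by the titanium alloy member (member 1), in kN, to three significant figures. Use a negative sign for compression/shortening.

A_2 = 2460 mm².
Equal strain + equilibrium ⇒ each member carries load in proportion to AE: A₁E₁ = 203700000 N, A₂E₂ = 248500000 N, ΣAE = 452200000 N.
F₁ = P·A₁E₁/ΣAE = -566000·203700000/452200000 = -255000 N.

-255 kN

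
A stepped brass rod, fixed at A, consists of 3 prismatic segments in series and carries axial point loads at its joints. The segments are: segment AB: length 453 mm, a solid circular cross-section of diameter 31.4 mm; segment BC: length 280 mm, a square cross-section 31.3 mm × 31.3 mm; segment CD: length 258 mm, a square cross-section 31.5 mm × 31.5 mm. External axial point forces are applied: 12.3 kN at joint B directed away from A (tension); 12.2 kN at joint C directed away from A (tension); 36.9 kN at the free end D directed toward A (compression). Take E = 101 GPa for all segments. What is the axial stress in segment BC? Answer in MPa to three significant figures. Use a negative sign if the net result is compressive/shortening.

Internal axial forces (sectioning from the free end, tension +): N_CD = -36.9 kN, N_BC = -24.7 kN, N_AB = -12.4 kN.
A_BC = 979.7 mm².
σ_BC = N_BC/A_BC = -24700/979.7 = -25.21 MPa.

-25.2 MPa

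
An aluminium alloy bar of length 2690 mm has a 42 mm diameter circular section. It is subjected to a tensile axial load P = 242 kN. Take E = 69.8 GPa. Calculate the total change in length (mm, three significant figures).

6.73 mm

A = 1385 mm².
δ_mech = NL/(AE) = 242000·2690/(1385·69800) = 6.732 mm.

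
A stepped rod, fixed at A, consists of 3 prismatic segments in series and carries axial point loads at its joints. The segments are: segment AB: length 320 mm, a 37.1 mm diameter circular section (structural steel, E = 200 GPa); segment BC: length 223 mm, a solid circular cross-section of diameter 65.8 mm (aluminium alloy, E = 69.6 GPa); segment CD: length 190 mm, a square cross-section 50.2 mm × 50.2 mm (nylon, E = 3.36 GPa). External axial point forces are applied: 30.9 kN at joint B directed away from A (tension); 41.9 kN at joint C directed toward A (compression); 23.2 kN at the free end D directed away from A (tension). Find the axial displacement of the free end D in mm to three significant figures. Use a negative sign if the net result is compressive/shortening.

0.521 mm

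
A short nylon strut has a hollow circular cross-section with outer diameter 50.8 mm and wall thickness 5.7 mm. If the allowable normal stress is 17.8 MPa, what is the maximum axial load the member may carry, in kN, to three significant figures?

14.4 kN

A = 807.6 mm².
P_max = σ_allow · A = 17.8 · 807.6 = 14380 N = 14.38 kN.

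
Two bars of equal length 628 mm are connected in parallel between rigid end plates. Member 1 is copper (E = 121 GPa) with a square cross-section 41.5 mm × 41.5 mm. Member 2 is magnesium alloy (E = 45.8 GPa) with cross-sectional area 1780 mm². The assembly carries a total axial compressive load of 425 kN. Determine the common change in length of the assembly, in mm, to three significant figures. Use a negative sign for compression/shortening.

A_1 = 1722 mm².
Equal strain + equilibrium ⇒ each member carries load in proportion to AE: A₁E₁ = 208400000 N, A₂E₂ = 81520000 N, ΣAE = 289900000 N.
δ = PL/ΣAE = -425000·628/289900000 = -0.9206 mm.

-0.921 mm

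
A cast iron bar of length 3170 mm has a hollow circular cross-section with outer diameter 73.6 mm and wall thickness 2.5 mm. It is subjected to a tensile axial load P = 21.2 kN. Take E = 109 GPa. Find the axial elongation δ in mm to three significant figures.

1.10 mm

A = 558.4 mm².
δ_mech = NL/(AE) = 21200·3170/(558.4·109000) = 1.104 mm.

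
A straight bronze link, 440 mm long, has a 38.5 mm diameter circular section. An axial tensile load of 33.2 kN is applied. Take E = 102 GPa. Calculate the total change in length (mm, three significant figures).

0.123 mm

A = 1164 mm².
δ_mech = NL/(AE) = 33200·440/(1164·102000) = 0.123 mm.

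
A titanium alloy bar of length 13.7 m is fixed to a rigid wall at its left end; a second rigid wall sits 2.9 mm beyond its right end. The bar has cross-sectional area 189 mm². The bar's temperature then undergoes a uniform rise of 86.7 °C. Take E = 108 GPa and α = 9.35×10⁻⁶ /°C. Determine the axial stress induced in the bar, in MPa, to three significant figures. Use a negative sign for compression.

Free thermal expansion αLΔT = 9.35e-6 · 13700 · 86.7 = 11.11 mm.
The walls engage after the gap closes; constrained expansion = 11.11 − 2.9 = 8.206 mm.
The walls impose strain ε = −(8.206)/13700 = -5.9897e-04; σ = Eε = 108000 · -5.9897e-04 = -64.69 MPa.

-64.7 MPa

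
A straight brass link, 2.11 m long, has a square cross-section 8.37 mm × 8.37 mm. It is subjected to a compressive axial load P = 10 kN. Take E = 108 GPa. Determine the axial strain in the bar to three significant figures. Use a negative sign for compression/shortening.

A = 70.06 mm².
σ = N/A = -142.7 MPa; ε = σ/E = -142.7/108000 = -1.322e-03.

-0.00132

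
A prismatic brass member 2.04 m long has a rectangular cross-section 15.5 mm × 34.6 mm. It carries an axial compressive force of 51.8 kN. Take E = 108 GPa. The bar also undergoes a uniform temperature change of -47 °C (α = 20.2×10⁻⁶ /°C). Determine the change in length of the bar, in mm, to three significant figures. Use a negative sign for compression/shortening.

A = 536.3 mm².
δ_mech = NL/(AE) = -51800·2040/(536.3·108000) = -1.824 mm.
δ_thermal = αLΔT = 20.2e-6·2040·-47 = -1.937 mm.
δ = δ_mech + δ_thermal = -3.761 mm.

-3.76 mm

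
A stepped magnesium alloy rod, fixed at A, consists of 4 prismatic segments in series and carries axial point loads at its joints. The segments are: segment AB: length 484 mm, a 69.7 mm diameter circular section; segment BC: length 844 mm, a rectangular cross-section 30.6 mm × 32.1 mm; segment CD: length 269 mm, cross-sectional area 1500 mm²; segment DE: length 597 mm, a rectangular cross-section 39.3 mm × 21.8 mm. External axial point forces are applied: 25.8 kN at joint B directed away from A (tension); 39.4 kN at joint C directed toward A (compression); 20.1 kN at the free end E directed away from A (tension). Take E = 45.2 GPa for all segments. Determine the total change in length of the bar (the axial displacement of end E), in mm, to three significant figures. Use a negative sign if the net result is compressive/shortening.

Internal axial forces (sectioning from the free end, tension +): N_DE = 20.1 kN, N_CD = 20.1 kN, N_BC = -19.3 kN, N_AB = 6.5 kN.
A_AB = 3816 mm².
A_BC = 982.3 mm².
A_DE = 856.7 mm².
δ_AB = 6500·484/(3816·45200) = 0.01824 mm
δ_BC = -19300·844/(982.3·45200) = -0.3669 mm
δ_CD = 20100·269/(1500·45200) = 0.07975 mm
δ_DE = 20100·597/(856.7·45200) = 0.3099 mm
δ = Σδ_i = 0.04097 mm.

0.0410 mm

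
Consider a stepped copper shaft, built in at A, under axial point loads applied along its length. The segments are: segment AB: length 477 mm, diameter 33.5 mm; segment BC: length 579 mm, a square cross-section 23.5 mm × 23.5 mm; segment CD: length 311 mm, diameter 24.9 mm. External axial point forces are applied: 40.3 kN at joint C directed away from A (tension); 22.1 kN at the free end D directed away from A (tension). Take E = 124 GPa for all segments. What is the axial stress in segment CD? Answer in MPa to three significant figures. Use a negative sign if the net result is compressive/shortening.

Internal axial forces (sectioning from the free end, tension +): N_CD = 22.1 kN, N_BC = 62.4 kN, N_AB = 62.4 kN.
A_CD = 487 mm².
σ_CD = N_CD/A_CD = 22100/487 = 45.38 MPa.

45.4 MPa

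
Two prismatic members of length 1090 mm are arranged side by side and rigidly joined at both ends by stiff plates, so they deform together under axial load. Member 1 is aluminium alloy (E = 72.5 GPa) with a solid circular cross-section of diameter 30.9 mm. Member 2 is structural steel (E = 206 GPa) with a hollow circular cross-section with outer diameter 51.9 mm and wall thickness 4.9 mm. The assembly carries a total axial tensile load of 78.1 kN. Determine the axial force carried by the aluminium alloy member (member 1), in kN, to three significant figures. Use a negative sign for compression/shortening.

20.9 kN

A_1 = 749.9 mm².
A_2 = 723.5 mm².
Equal strain + equilibrium ⇒ each member carries load in proportion to AE: A₁E₁ = 54370000 N, A₂E₂ = 149000000 N, ΣAE = 203400000 N.
F₁ = P·A₁E₁/ΣAE = 78100·54370000/203400000 = 20870 N.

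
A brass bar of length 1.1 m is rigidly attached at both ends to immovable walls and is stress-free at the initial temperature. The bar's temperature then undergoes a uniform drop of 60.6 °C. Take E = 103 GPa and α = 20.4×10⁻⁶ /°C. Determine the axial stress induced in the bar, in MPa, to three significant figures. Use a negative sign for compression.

127 MPa

Free thermal expansion αLΔT = 20.4e-6 · 1100 · -60.6 = -1.36 mm.
The walls impose strain ε = −(-1.36)/1100 = 1.2362e-03; σ = Eε = 103000 · 1.2362e-03 = 127.3 MPa.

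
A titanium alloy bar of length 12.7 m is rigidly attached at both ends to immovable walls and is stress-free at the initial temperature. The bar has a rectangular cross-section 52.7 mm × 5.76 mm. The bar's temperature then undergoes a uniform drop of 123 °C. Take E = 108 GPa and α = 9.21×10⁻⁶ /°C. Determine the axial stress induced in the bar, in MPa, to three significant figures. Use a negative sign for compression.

122 MPa

Free thermal expansion αLΔT = 9.21e-6 · 12700 · -123 = -14.39 mm.
The walls impose strain ε = −(-14.39)/12700 = 1.1328e-03; σ = Eε = 108000 · 1.1328e-03 = 122.3 MPa.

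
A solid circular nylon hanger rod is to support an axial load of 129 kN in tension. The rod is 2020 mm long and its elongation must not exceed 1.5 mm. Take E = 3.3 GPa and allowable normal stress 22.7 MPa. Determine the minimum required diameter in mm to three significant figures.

Required area A ≥ P/σ_allow = 129000/22.7 = 5683 mm².
For a solid circular section, d ≥ √(4A/π) = 85.06 mm.
Elongation limit: A ≥ PL/(Eδ_allow) = 129000·2020/(3300·1.5) = 52640 mm² ⇒ d ≥ 258.9 mm.
The elongation limit governs.

259 mm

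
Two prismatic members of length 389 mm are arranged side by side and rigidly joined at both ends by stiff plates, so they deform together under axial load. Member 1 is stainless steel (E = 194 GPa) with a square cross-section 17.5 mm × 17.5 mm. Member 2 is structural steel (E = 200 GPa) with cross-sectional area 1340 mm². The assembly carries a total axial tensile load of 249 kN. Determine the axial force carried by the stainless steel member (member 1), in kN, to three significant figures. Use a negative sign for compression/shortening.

A_1 = 306.2 mm².
Equal strain + equilibrium ⇒ each member carries load in proportion to AE: A₁E₁ = 59410000 N, A₂E₂ = 268000000 N, ΣAE = 327400000 N.
F₁ = P·A₁E₁/ΣAE = 249000·59410000/327400000 = 45180 N.

45.2 kN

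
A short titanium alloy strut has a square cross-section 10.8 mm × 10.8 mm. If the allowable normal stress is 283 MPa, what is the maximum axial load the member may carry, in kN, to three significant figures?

A = 116.6 mm².
P_max = σ_allow · A = 283 · 116.6 = 33010 N = 33.01 kN.

33.0 kN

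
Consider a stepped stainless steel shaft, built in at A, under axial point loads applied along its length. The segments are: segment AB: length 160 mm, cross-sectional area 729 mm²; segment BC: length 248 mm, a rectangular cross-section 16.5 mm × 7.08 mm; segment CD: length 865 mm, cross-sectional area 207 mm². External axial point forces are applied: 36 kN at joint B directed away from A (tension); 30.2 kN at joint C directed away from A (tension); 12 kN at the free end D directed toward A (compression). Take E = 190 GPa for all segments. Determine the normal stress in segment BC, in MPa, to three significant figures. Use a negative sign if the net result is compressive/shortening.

156 MPa

Internal axial forces (sectioning from the free end, tension +): N_CD = -12 kN, N_BC = 18.2 kN, N_AB = 54.2 kN.
A_BC = 116.8 mm².
σ_BC = N_BC/A_BC = 18200/116.8 = 155.8 MPa.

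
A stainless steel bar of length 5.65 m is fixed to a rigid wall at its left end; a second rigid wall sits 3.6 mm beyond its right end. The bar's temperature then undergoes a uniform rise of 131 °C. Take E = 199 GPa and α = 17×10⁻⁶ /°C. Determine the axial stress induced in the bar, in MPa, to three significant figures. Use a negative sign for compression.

Free thermal expansion αLΔT = 17e-6 · 5650 · 131 = 12.58 mm.
The walls engage after the gap closes; constrained expansion = 12.58 − 3.6 = 8.983 mm.
The walls impose strain ε = −(8.983)/5650 = -1.5898e-03; σ = Eε = 199000 · -1.5898e-03 = -316.4 MPa.

-316 MPa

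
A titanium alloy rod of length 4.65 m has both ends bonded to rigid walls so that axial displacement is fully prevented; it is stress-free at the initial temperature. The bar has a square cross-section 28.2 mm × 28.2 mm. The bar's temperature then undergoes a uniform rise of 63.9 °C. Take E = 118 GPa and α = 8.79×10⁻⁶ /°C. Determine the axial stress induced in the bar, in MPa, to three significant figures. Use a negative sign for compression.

Free thermal expansion αLΔT = 8.79e-6 · 4650 · 63.9 = 2.612 mm.
The walls impose strain ε = −(2.612)/4650 = -5.6168e-04; σ = Eε = 118000 · -5.6168e-04 = -66.28 MPa.

-66.3 MPa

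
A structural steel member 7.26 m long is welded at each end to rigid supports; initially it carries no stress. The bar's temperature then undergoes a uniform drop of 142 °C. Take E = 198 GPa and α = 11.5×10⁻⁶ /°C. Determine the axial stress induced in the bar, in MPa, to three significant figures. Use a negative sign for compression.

Free thermal expansion αLΔT = 11.5e-6 · 7260 · -142 = -11.86 mm.
The walls impose strain ε = −(-11.86)/7260 = 1.6330e-03; σ = Eε = 198000 · 1.6330e-03 = 323.3 MPa.

323 MPa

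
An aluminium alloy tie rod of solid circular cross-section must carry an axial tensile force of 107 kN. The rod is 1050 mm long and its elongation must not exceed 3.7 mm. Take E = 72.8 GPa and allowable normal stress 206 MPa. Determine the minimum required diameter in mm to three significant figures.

25.7 mm

Required area A ≥ P/σ_allow = 107000/206 = 519.4 mm².
For a solid circular section, d ≥ √(4A/π) = 25.72 mm.
Elongation limit: A ≥ PL/(Eδ_allow) = 107000·1050/(72800·3.7) = 417.1 mm² ⇒ d ≥ 23.04 mm.
The stress limit governs.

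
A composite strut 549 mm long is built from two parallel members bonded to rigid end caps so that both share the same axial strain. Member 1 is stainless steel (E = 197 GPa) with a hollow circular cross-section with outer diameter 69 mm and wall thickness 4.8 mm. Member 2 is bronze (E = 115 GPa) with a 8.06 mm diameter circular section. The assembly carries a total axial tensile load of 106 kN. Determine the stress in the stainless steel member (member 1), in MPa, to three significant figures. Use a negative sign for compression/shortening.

A_1 = 968.1 mm².
A_2 = 51.02 mm².
Equal strain + equilibrium ⇒ each member carries load in proportion to AE: A₁E₁ = 190700000 N, A₂E₂ = 5868000 N, ΣAE = 196600000 N.
σ₁ = P·E₁/ΣAE = 106000·197000/196600000 = 106.2 MPa.

106 MPa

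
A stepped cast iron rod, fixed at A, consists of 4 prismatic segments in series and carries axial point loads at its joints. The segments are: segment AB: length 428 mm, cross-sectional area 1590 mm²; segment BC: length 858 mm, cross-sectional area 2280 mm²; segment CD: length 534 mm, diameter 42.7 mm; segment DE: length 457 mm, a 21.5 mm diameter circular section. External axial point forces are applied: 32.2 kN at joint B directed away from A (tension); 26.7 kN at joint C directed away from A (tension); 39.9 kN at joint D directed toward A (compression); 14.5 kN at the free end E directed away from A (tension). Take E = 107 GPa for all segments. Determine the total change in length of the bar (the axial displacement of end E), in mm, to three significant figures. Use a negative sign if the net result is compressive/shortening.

Internal axial forces (sectioning from the free end, tension +): N_DE = 14.5 kN, N_CD = -25.4 kN, N_BC = 1.3 kN, N_AB = 33.5 kN.
A_CD = 1432 mm².
A_DE = 363.1 mm².
δ_AB = 33500·428/(1590·107000) = 0.08428 mm
δ_BC = 1300·858/(2280·107000) = 0.004572 mm
δ_CD = -25400·534/(1432·107000) = -0.08852 mm
δ_DE = 14500·457/(363.1·107000) = 0.1706 mm
δ = Σδ_i = 0.1709 mm.

0.171 mm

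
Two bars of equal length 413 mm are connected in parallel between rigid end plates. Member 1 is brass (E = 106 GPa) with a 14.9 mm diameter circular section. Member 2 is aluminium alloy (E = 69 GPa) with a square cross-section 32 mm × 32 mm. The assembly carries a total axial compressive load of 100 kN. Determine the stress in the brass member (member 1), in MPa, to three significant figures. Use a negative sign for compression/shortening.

-119 MPa

A_1 = 174.4 mm².
A_2 = 1024 mm².
Equal strain + equilibrium ⇒ each member carries load in proportion to AE: A₁E₁ = 18480000 N, A₂E₂ = 70660000 N, ΣAE = 89140000 N.
σ₁ = P·E₁/ΣAE = -100000·106000/89140000 = -118.9 MPa.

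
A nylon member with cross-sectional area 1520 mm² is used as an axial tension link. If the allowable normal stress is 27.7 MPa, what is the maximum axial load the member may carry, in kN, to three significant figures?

P_max = σ_allow · A = 27.7 · 1520 = 42100 N = 42.1 kN.

42.1 kN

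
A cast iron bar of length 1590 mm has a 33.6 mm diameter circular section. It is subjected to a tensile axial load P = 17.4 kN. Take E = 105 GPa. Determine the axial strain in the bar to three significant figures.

A = 886.7 mm².
σ = N/A = 19.62 MPa; ε = σ/E = 19.62/105000 = 1.869e-04.

1.87e-04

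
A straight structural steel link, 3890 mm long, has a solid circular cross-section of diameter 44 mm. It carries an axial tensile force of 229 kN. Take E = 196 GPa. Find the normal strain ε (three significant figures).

7.68e-04

A = 1521 mm².
σ = N/A = 150.6 MPa; ε = σ/E = 150.6/196000 = 7.684e-04.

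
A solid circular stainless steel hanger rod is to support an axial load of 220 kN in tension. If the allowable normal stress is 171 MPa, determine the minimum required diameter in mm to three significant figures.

40.5 mm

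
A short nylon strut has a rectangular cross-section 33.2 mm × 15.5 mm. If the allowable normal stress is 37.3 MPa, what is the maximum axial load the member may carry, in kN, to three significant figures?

19.2 kN

A = 514.6 mm².
P_max = σ_allow · A = 37.3 · 514.6 = 19190 N = 19.19 kN.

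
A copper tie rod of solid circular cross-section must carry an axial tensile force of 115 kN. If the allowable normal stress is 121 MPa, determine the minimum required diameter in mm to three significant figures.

Required area A ≥ P/σ_allow = 115000/121 = 950.4 mm².
For a solid circular section, d ≥ √(4A/π) = 34.79 mm.

34.8 mm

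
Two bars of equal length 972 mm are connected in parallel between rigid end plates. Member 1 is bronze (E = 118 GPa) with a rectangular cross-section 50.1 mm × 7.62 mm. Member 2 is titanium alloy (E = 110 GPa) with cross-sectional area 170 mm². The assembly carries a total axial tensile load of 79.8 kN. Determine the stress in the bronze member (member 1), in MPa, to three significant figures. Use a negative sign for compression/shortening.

A_1 = 381.8 mm².
Equal strain + equilibrium ⇒ each member carries load in proportion to AE: A₁E₁ = 45050000 N, A₂E₂ = 18700000 N, ΣAE = 63750000 N.
σ₁ = P·E₁/ΣAE = 79800·118000/63750000 = 147.7 MPa.

148 MPa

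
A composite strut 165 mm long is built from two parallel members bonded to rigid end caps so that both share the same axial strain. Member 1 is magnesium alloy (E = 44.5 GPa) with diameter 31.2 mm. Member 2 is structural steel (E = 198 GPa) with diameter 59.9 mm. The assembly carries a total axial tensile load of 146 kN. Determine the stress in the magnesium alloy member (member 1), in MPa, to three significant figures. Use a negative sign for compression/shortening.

11.0 MPa

A_1 = 764.5 mm².
A_2 = 2818 mm².
Equal strain + equilibrium ⇒ each member carries load in proportion to AE: A₁E₁ = 34020000 N, A₂E₂ = 558000000 N, ΣAE = 592000000 N.
σ₁ = P·E₁/ΣAE = 146000·44500/592000000 = 10.97 MPa.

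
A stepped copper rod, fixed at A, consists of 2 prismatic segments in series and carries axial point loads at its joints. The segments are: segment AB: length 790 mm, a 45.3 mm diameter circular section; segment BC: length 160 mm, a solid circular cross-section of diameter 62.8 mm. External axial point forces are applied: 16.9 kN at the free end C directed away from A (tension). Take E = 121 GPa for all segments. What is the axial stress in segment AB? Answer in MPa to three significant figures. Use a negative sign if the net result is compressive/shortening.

Internal axial forces (sectioning from the free end, tension +): N_BC = 16.9 kN, N_AB = 16.9 kN.
A_AB = 1612 mm².
σ_AB = N_AB/A_AB = 16900/1612 = 10.49 MPa.

10.5 MPa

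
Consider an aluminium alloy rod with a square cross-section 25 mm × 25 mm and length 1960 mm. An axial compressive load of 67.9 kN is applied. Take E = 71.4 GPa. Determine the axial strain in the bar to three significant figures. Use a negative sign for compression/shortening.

A = 625 mm².
σ = N/A = -108.6 MPa; ε = σ/E = -108.6/71400 = -1.522e-03.

-0.00152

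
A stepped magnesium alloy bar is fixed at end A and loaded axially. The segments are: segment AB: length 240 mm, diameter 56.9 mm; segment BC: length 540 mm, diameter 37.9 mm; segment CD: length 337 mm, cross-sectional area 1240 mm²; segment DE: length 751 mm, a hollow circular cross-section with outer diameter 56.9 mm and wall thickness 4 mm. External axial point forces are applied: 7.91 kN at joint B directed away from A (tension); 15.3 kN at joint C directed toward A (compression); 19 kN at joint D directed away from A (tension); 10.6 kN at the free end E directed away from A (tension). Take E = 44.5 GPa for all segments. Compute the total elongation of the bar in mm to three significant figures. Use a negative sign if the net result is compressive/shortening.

0.651 mm

Internal axial forces (sectioning from the free end, tension +): N_DE = 10.6 kN, N_CD = 29.6 kN, N_BC = 14.3 kN, N_AB = 22.21 kN.
A_AB = 2543 mm².
A_BC = 1128 mm².
A_DE = 664.8 mm².
δ_AB = 22210·240/(2543·44500) = 0.04711 mm
δ_BC = 14300·540/(1128·44500) = 0.1538 mm
δ_CD = 29600·337/(1240·44500) = 0.1808 mm
δ_DE = 10600·751/(664.8·44500) = 0.2691 mm
δ = Σδ_i = 0.6508 mm.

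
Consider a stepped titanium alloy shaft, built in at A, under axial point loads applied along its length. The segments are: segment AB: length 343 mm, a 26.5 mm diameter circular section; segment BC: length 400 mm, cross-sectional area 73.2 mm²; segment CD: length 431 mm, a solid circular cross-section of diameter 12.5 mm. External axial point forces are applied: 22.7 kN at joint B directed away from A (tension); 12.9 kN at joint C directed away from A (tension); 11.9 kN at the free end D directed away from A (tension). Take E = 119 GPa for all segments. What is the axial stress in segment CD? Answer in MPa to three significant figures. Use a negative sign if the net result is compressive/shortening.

97.0 MPa

Internal axial forces (sectioning from the free end, tension +): N_CD = 11.9 kN, N_BC = 24.8 kN, N_AB = 47.5 kN.
A_CD = 122.7 mm².
σ_CD = N_CD/A_CD = 11900/122.7 = 96.97 MPa.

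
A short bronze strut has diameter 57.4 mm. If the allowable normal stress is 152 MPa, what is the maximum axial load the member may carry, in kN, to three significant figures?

393 kN

A = 2588 mm².
P_max = σ_allow · A = 152 · 2588 = 393300 N = 393.3 kN.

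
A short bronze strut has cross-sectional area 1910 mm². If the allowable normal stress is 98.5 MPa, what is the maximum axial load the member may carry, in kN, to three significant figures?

P_max = σ_allow · A = 98.5 · 1910 = 188100 N = 188.1 kN.

188 kN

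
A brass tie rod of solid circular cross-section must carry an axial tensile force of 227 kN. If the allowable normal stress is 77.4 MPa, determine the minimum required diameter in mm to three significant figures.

Required area A ≥ P/σ_allow = 227000/77.4 = 2933 mm².
For a solid circular section, d ≥ √(4A/π) = 61.11 mm.

61.1 mm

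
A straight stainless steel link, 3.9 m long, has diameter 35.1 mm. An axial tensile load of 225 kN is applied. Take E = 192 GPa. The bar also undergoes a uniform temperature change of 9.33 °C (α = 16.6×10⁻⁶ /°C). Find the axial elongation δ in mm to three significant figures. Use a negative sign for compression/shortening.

5.33 mm

A = 967.6 mm².
δ_mech = NL/(AE) = 225000·3900/(967.6·192000) = 4.723 mm.
δ_thermal = αLΔT = 16.6e-6·3900·9.33 = 0.604 mm.
δ = δ_mech + δ_thermal = 5.327 mm.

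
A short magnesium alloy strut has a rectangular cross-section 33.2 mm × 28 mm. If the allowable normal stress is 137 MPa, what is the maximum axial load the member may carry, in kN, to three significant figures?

A = 929.6 mm².
P_max = σ_allow · A = 137 · 929.6 = 127400 N = 127.4 kN.

127 kN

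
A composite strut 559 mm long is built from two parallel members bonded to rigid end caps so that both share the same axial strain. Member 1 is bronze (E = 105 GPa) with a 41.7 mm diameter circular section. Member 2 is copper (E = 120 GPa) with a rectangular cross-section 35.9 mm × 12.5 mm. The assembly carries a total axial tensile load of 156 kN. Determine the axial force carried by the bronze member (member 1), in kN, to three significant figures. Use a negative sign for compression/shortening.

113 kN

A_1 = 1366 mm².
A_2 = 448.8 mm².
Equal strain + equilibrium ⇒ each member carries load in proportion to AE: A₁E₁ = 143400000 N, A₂E₂ = 53850000 N, ΣAE = 197300000 N.
F₁ = P·A₁E₁/ΣAE = 156000·143400000/197300000 = 113400 N.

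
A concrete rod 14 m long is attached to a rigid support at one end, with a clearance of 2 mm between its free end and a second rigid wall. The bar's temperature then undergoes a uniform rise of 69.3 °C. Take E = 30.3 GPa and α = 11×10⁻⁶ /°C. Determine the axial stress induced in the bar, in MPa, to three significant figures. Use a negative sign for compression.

-18.8 MPa

Free thermal expansion αLΔT = 11e-6 · 14000 · 69.3 = 10.67 mm.
The walls engage after the gap closes; constrained expansion = 10.67 − 2 = 8.672 mm.
The walls impose strain ε = −(8.672)/14000 = -6.1944e-04; σ = Eε = 30300 · -6.1944e-04 = -18.77 MPa.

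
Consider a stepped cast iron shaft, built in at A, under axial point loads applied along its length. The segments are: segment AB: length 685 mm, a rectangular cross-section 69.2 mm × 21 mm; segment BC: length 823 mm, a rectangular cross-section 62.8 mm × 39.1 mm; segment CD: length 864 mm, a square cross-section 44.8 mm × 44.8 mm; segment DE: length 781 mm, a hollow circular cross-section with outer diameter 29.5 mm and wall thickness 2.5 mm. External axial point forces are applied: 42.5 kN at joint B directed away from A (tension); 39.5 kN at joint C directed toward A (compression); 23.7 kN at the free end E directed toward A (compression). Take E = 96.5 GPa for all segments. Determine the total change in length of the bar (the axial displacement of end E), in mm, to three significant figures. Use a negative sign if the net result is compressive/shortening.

-1.33 mm

Internal axial forces (sectioning from the free end, tension +): N_DE = -23.7 kN, N_CD = -23.7 kN, N_BC = -63.2 kN, N_AB = -20.7 kN.
A_AB = 1453 mm².
A_BC = 2455 mm².
A_CD = 2007 mm².
A_DE = 212.1 mm².
δ_AB = -20700·685/(1453·96500) = -0.1011 mm
δ_BC = -63200·823/(2455·96500) = -0.2195 mm
δ_CD = -23700·864/(2007·96500) = -0.1057 mm
δ_DE = -23700·781/(212.1·96500) = -0.9045 mm
δ = Σδ_i = -1.331 mm.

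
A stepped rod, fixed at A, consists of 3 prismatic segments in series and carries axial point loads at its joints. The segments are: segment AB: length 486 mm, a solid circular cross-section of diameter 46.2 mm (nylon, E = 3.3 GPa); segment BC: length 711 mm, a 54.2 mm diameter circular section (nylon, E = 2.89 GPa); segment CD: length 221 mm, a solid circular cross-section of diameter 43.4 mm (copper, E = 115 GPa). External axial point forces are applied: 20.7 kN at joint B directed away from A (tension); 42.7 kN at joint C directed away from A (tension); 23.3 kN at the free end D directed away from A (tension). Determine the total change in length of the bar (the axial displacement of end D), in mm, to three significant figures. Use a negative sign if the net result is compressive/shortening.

14.7 mm

Internal axial forces (sectioning from the free end, tension +): N_CD = 23.3 kN, N_BC = 66 kN, N_AB = 86.7 kN.
A_AB = 1676 mm².
A_BC = 2307 mm².
A_CD = 1479 mm².
δ_AB = 86700·486/(1676·3300) = 7.617 mm
δ_BC = 66000·711/(2307·2890) = 7.038 mm
δ_CD = 23300·221/(1479·115000) = 0.03027 mm
δ = Σδ_i = 14.68 mm.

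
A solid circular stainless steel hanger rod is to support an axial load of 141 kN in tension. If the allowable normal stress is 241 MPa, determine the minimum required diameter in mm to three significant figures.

27.3 mm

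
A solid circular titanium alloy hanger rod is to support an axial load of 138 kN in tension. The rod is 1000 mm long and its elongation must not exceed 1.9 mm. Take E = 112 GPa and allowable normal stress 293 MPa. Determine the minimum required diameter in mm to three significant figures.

Required area A ≥ P/σ_allow = 138000/293 = 471 mm².
For a solid circular section, d ≥ √(4A/π) = 24.49 mm.
Elongation limit: A ≥ PL/(Eδ_allow) = 138000·1000/(112000·1.9) = 648.5 mm² ⇒ d ≥ 28.73 mm.
The elongation limit governs.

28.7 mm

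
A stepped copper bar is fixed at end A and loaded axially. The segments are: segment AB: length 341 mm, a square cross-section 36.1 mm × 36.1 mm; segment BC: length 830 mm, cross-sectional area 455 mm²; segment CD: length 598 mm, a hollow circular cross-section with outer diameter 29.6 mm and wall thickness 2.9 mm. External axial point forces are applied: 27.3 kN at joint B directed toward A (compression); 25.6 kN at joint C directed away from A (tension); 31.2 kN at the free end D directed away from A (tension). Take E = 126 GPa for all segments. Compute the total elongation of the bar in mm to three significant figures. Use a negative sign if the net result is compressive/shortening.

Internal axial forces (sectioning from the free end, tension +): N_CD = 31.2 kN, N_BC = 56.8 kN, N_AB = 29.5 kN.
A_AB = 1303 mm².
A_CD = 243.3 mm².
δ_AB = 29500·341/(1303·126000) = 0.06126 mm
δ_BC = 56800·830/(455·126000) = 0.8223 mm
δ_CD = 31200·598/(243.3·126000) = 0.6087 mm
δ = Σδ_i = 1.492 mm.

1.49 mm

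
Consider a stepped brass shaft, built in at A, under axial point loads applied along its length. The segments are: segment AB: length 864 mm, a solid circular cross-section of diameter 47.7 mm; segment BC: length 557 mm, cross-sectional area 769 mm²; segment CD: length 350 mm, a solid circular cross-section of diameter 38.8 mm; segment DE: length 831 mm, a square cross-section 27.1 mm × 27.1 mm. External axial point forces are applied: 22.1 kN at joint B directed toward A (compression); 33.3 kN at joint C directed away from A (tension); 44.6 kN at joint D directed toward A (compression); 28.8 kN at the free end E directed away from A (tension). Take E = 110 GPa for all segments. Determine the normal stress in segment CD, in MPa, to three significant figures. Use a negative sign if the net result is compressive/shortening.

-13.4 MPa

Internal axial forces (sectioning from the free end, tension +): N_DE = 28.8 kN, N_CD = -15.8 kN, N_BC = 17.5 kN, N_AB = -4.6 kN.
A_CD = 1182 mm².
σ_CD = N_CD/A_CD = -15800/1182 = -13.36 MPa.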